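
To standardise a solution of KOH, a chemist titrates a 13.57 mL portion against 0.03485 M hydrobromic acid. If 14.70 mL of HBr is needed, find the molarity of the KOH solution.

n(HBr) delivered = 0.03485 x 0.01470 = 0.0005123 mol.
For a 1:1 reaction, n(KOH) = 0.0005123 mol.
[KOH] = 0.0005123 mol / 0.01357 L = 0.0378 M.

0.0378 M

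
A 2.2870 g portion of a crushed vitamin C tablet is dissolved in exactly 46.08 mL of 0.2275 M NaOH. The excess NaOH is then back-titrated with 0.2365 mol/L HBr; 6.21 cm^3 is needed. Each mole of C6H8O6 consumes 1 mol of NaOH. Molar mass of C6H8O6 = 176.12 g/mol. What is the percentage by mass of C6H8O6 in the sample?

Total n(NaOH) added = 0.2275 x 0.04608 = 0.01048 mol.
n(HBr) used = 0.2365 x 0.006210 = 0.001469 mol, which equals the excess n(NaOH).
So n(NaOH) consumed by the sample = 0.01048 - 0.001469 = 0.009015 mol.
n(C6H8O6) = 0.009015 / 1 = 0.009015 mol.
mass C6H8O6 = 0.009015 x 176.12 = 1.588 g, so %C6H8O6 = 1.588/2.2870 x 100 = 69.4%.

69.4%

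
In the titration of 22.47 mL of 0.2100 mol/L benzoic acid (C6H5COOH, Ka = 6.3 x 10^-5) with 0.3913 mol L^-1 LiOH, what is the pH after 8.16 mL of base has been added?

4.52

Initial n(C6H5COOH) = 0.2100 x 0.02247 = 0.004719 mol.
n(LiOH) added = 0.3913 x 0.008160 = 0.003193 mol, converting that many moles of C6H5COOH to C6H5COO-.
Remaining n(C6H5COOH) = 0.001526 mol; n(C6H5COO-) = 0.003193 mol.
By Henderson-Hasselbalch, pH = pKa + log([A^-]/[HA]) = 4.20 + log(0.003193/0.001526) = 4.20 + (+0.32) = 4.52.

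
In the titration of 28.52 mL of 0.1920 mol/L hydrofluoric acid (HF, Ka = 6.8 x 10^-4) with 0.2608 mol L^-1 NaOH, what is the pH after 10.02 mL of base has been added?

3.13

Initial n(HF) = 0.1920 x 0.02852 = 0.005476 mol.
n(NaOH) added = 0.2608 x 0.01002 = 0.002613 mol, converting that many moles of HF to F-.
Remaining n(HF) = 0.002863 mol; n(F-) = 0.002613 mol.
By Henderson-Hasselbalch, pH = pKa + log([A^-]/[HA]) = 3.17 + log(0.002613/0.002863) = 3.17 + (-0.04) = 3.13.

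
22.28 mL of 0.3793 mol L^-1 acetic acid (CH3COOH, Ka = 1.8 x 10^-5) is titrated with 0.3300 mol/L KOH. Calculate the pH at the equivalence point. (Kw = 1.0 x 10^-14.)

9.00

n(CH3COOH) = 0.3793 x 0.02228 = 0.008451 mol; V(KOH) at equivalence = 0.008451/0.3300 = 0.02561 L.
At equivalence all the acid is converted to CH3COO-; total volume = 0.02228 + 0.02561 = 0.04789 L, so [CH3COO-] = 0.008451/0.04789 = 0.1765 M.
Kb = Kw/Ka = 1.0e-14 / 1.8 x 10^-5 = 5.56e-10.
[OH^-] = sqrt(Kb x [CH3COO-]) = sqrt(5.56e-10 x 0.1765) = 9.90e-6 M.
pOH = 5.00, so pH = 14.00 - 5.00 = 9.00.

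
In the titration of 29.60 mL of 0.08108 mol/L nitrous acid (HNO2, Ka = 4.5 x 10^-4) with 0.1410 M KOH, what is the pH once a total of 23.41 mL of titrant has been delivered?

n(acid) = 0.08108 x 0.02960 = 0.002400 mol; n(KOH) added = 0.1410 x 0.02341 = 0.003301 mol.
Base is in excess by 0.003301 - 0.002400 = 0.0009008 mol in a total volume of 0.05301 L.
[OH^-] = 0.0009008/0.05301 = 0.01699 M, so pOH = 1.77 and pH = 14.00 - 1.77 = 12.23.

12.23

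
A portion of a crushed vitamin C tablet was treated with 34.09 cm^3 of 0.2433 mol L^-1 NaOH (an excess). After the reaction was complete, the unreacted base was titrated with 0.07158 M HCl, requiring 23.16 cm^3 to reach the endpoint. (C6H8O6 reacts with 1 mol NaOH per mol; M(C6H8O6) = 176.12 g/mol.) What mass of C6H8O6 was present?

Total n(NaOH) added = 0.2433 x 0.03409 = 0.008294 mol.
n(HCl) used = 0.07158 x 0.02316 = 0.001658 mol, which equals the excess n(NaOH).
So n(NaOH) consumed by the sample = 0.008294 - 0.001658 = 0.006636 mol.
n(C6H8O6) = 0.006636 / 1 = 0.006636 mol.
mass = 0.006636 mol x 176.12 g/mol = 1.17 g.

1.17 g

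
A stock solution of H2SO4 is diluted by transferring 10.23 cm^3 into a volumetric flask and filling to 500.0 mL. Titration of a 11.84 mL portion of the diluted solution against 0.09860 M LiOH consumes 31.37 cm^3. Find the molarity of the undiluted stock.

6.38 M

n(LiOH) = 0.09860 x 0.03137 = 0.003093 mol.
n(H2SO4) in the aliquot = 0.003093 x 1/2 = 0.001547 mol.
[diluted H2SO4] = 0.001547 / 0.01184 = 0.1306 M.
Dilution factor = 500.0/10.23 = 48.88, so [stock] = 0.1306 x 48.88 = 6.38 M.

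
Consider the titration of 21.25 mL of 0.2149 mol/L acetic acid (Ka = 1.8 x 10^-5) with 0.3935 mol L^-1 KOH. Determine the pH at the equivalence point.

8.94

n(CH3COOH) = 0.2149 x 0.02125 = 0.004567 mol; V(KOH) at equivalence = 0.004567/0.3935 = 0.01161 L.
At equivalence all the acid is converted to CH3COO-; total volume = 0.02125 + 0.01161 = 0.03286 L, so [CH3COO-] = 0.004567/0.03286 = 0.1390 M.
Kb = Kw/Ka = 1.0e-14 / 1.8 x 10^-5 = 5.56e-10.
[OH^-] = sqrt(Kb x [CH3COO-]) = sqrt(5.56e-10 x 0.1390) = 8.79e-6 M.
pOH = 5.06, so pH = 14.00 - 5.06 = 8.94.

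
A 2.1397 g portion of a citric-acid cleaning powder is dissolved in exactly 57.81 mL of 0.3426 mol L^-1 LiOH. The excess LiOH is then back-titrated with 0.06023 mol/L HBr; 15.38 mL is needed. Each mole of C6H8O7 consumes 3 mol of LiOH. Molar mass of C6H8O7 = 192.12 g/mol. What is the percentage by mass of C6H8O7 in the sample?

56.5%

Total n(LiOH) added = 0.3426 x 0.05781 = 0.01981 mol.
n(HBr) used = 0.06023 x 0.01538 = 0.0009263 mol, which equals the excess n(LiOH).
So n(LiOH) consumed by the sample = 0.01981 - 0.0009263 = 0.01888 mol.
n(C6H8O7) = 0.01888 / 3 = 0.006293 mol.
mass C6H8O7 = 0.006293 x 192.12 = 1.209 g, so %C6H8O7 = 1.209/2.1397 x 100 = 56.5%.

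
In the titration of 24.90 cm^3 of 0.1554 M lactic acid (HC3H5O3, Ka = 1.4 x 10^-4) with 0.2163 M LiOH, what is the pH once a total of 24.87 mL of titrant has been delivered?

12.48

n(acid) = 0.1554 x 0.02490 = 0.003869 mol; n(LiOH) added = 0.2163 x 0.02487 = 0.005379 mol.
Base is in excess by 0.005379 - 0.003869 = 0.001510 mol in a total volume of 0.04977 L.
[OH^-] = 0.001510/0.04977 = 0.03034 M, so pOH = 1.52 and pH = 14.00 - 1.52 = 12.48.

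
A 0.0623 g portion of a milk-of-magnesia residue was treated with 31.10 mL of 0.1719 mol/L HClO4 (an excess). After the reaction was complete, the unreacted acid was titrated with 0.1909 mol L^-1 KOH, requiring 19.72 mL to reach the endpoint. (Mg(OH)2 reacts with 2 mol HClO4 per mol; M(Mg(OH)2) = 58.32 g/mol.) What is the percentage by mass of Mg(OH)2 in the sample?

Total n(HClO4) added = 0.1719 x 0.03110 = 0.005346 mol.
n(KOH) used = 0.1909 x 0.01972 = 0.003765 mol, which equals the excess n(HClO4).
So n(HClO4) consumed by the sample = 0.005346 - 0.003765 = 0.001582 mol.
n(Mg(OH)2) = 0.001582 / 2 = 0.0007908 mol.
mass Mg(OH)2 = 0.0007908 x 58.32 = 0.04612 g, so %Mg(OH)2 = 0.04612/0.0623 x 100 = 74.0%.

74.0%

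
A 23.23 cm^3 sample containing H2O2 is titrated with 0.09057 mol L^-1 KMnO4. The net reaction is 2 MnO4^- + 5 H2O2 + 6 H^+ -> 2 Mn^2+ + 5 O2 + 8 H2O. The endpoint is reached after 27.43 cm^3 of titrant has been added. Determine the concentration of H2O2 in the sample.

0.267 M

n(KMnO4) = 0.09057 x 0.02743 = 0.002484 mol.
From the balanced equation, 2 mol KMnO4 reacts with 5 mol H2O2, so n(H2O2) = 0.002484 x 5/2 = 0.006211 mol.
[H2O2] = 0.006211 / 0.02323 L = 0.267 M.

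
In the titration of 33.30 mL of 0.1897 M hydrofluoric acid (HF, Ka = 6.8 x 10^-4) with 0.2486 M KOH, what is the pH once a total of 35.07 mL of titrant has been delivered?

n(acid) = 0.1897 x 0.03330 = 0.006317 mol; n(KOH) added = 0.2486 x 0.03507 = 0.008718 mol.
Base is in excess by 0.008718 - 0.006317 = 0.002401 mol in a total volume of 0.06837 L.
[OH^-] = 0.002401/0.06837 = 0.03512 M, so pOH = 1.45 and pH = 14.00 - 1.45 = 12.55.

12.55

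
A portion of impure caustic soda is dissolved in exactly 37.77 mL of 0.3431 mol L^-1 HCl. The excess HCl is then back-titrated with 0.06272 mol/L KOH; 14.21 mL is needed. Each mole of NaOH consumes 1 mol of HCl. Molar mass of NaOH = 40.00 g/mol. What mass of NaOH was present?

0.483 g

Total n(HCl) added = 0.3431 x 0.03777 = 0.01296 mol.
n(KOH) used = 0.06272 x 0.01421 = 0.0008913 mol, which equals the excess n(HCl).
So n(HCl) consumed by the sample = 0.01296 - 0.0008913 = 0.01207 mol.
n(NaOH) = 0.01207 / 1 = 0.01207 mol.
mass = 0.01207 mol x 40.00 g/mol = 0.483 g.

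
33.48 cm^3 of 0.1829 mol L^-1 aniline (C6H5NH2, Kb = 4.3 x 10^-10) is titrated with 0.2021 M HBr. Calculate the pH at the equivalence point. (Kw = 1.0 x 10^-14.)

2.83

n(C6H5NH2) = 0.1829 x 0.03348 = 0.006123 mol; V(HBr) at equivalence = 0.006123/0.2021 = 0.03030 L.
At equivalence the base is fully converted to C6H5NH3+; total volume = 0.06378 L, so [C6H5NH3+] = 0.006123/0.06378 = 0.09601 M.
Ka(C6H5NH3+) = Kw/Kb = 1.0e-14 / 4.3 x 10^-10 = 2.33e-5.
[H^+] = sqrt(Ka x [C6H5NH3+]) = sqrt(2.33e-5 x 0.09601) = 0.00149 M.
pH = -log(0.00149) = 2.83.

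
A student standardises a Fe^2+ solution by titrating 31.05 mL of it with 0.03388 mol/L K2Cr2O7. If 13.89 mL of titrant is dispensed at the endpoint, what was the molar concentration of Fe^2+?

0.0909 M

n(K2Cr2O7) = 0.03388 x 0.01389 = 0.0004706 mol.
From the balanced equation, 1 mol K2Cr2O7 reacts with 6 mol Fe^2+, so n(Fe^2+) = 0.0004706 x 6/1 = 0.002824 mol.
[Fe^2+] = 0.002824 / 0.03105 L = 0.0909 M.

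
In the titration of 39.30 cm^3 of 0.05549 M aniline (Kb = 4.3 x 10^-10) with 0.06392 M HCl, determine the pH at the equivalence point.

3.08

n(C6H5NH2) = 0.05549 x 0.03930 = 0.002181 mol; V(HCl) at equivalence = 0.002181/0.06392 = 0.03412 L.
At equivalence the base is fully converted to C6H5NH3+; total volume = 0.07342 L, so [C6H5NH3+] = 0.002181/0.07342 = 0.02970 M.
Ka(C6H5NH3+) = Kw/Kb = 1.0e-14 / 4.3 x 10^-10 = 2.33e-5.
[H^+] = sqrt(Ka x [C6H5NH3+]) = sqrt(2.33e-5 x 0.02970) = 0.000831 M.
pH = -log(0.000831) = 3.08.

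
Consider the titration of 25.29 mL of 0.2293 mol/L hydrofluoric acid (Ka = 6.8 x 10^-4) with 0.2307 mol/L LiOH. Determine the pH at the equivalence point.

n(HF) = 0.2293 x 0.02529 = 0.005799 mol; V(LiOH) at equivalence = 0.005799/0.2307 = 0.02514 L.
At equivalence all the acid is converted to F-; total volume = 0.02529 + 0.02514 = 0.05043 L, so [F-] = 0.005799/0.05043 = 0.1150 M.
Kb = Kw/Ka = 1.0e-14 / 6.8 x 10^-4 = 1.47e-11.
[OH^-] = sqrt(Kb x [F-]) = sqrt(1.47e-11 x 0.1150) = 1.30e-6 M.
pOH = 5.89, so pH = 14.00 - 5.89 = 8.11.

8.11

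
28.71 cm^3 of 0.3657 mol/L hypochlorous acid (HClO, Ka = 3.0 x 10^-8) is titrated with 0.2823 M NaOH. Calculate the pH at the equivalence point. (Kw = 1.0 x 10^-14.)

n(HClO) = 0.3657 x 0.02871 = 0.01050 mol; V(NaOH) at equivalence = 0.01050/0.2823 = 0.03719 L.
At equivalence all the acid is converted to ClO-; total volume = 0.02871 + 0.03719 = 0.06590 L, so [ClO-] = 0.01050/0.06590 = 0.1593 M.
Kb = Kw/Ka = 1.0e-14 / 3.0 x 10^-8 = 3.33e-7.
[OH^-] = sqrt(Kb x [ClO-]) = sqrt(3.33e-7 x 0.1593) = 0.000230 M.
pOH = 3.64, so pH = 14.00 - 3.64 = 10.36.

10.36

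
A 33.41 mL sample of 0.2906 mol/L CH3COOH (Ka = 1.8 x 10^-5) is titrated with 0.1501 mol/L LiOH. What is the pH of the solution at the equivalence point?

8.87

n(CH3COOH) = 0.2906 x 0.03341 = 0.009709 mol; V(LiOH) at equivalence = 0.009709/0.1501 = 0.06468 L.
At equivalence all the acid is converted to CH3COO-; total volume = 0.03341 + 0.06468 = 0.09809 L, so [CH3COO-] = 0.009709/0.09809 = 0.09898 M.
Kb = Kw/Ka = 1.0e-14 / 1.8 x 10^-5 = 5.56e-10.
[OH^-] = sqrt(Kb x [CH3COO-]) = sqrt(5.56e-10 x 0.09898) = 7.42e-6 M.
pOH = 5.13, so pH = 14.00 - 5.13 = 8.87.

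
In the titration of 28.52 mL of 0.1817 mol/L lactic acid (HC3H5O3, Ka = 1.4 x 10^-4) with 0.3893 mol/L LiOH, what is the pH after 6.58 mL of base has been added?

3.84

Initial n(HC3H5O3) = 0.1817 x 0.02852 = 0.005182 mol.
n(LiOH) added = 0.3893 x 0.006580 = 0.002562 mol, converting that many moles of HC3H5O3 to C3H5O3-.
Remaining n(HC3H5O3) = 0.002620 mol; n(C3H5O3-) = 0.002562 mol.
By Henderson-Hasselbalch, pH = pKa + log([A^-]/[HA]) = 3.85 + log(0.002562/0.002620) = 3.85 + (-0.01) = 3.84.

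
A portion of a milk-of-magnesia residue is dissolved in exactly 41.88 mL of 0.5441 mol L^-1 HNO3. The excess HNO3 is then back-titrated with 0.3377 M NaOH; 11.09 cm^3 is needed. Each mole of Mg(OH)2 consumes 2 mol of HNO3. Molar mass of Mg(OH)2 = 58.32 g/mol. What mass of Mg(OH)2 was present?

0.555 g

Total n(HNO3) added = 0.5441 x 0.04188 = 0.02279 mol.
n(NaOH) used = 0.3377 x 0.01109 = 0.003745 mol, which equals the excess n(HNO3).
So n(HNO3) consumed by the sample = 0.02279 - 0.003745 = 0.01904 mol.
n(Mg(OH)2) = 0.01904 / 2 = 0.009521 mol.
mass = 0.009521 mol x 58.32 g/mol = 0.555 g.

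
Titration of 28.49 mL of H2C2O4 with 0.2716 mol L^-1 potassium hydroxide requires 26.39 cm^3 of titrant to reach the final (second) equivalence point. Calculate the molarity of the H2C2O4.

n(KOH) = 0.2716 x 0.02639 = 0.007168 mol.
At the final (second) equivalence point, 2 mol OH^- react per mol H2C2O4, so n(H2C2O4) = 0.007168 / 2 = 0.003584 mol.
[H2C2O4] = 0.003584 / 0.02849 L = 0.126 M.

0.126 M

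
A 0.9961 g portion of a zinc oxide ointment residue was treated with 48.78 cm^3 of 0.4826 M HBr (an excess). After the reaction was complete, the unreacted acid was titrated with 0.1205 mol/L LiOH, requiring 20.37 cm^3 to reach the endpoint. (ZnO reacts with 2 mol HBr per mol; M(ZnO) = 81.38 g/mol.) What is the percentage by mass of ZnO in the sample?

86.1%

Total n(HBr) added = 0.4826 x 0.04878 = 0.02354 mol.
n(LiOH) used = 0.1205 x 0.02037 = 0.002455 mol, which equals the excess n(HBr).
So n(HBr) consumed by the sample = 0.02354 - 0.002455 = 0.02109 mol.
n(ZnO) = 0.02109 / 2 = 0.01054 mol.
mass ZnO = 0.01054 x 81.38 = 0.8580 g, so %ZnO = 0.8580/0.9961 x 100 = 86.1%.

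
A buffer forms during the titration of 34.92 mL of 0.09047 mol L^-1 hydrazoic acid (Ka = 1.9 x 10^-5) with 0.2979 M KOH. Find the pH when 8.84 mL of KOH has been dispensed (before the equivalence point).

Initial n(HN3) = 0.09047 x 0.03492 = 0.003159 mol.
n(KOH) added = 0.2979 x 0.008840 = 0.002633 mol, converting that many moles of HN3 to N3-.
Remaining n(HN3) = 0.0005258 mol; n(N3-) = 0.002633 mol.
By Henderson-Hasselbalch, pH = pKa + log([A^-]/[HA]) = 4.72 + log(0.002633/0.0005258) = 4.72 + (+0.70) = 5.42.

5.42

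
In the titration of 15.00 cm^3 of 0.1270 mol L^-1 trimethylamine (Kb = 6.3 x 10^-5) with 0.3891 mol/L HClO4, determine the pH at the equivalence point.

5.41

n((CH3)3N) = 0.1270 x 0.01500 = 0.001905 mol; V(HClO4) at equivalence = 0.001905/0.3891 = 0.004896 L.
At equivalence the base is fully converted to (CH3)3NH+; total volume = 0.01990 L, so [(CH3)3NH+] = 0.001905/0.01990 = 0.09575 M.
Ka((CH3)3NH+) = Kw/Kb = 1.0e-14 / 6.3 x 10^-5 = 1.59e-10.
[H^+] = sqrt(Ka x [(CH3)3NH+]) = sqrt(1.59e-10 x 0.09575) = 3.90e-6 M.
pH = -log(3.90e-6) = 5.41.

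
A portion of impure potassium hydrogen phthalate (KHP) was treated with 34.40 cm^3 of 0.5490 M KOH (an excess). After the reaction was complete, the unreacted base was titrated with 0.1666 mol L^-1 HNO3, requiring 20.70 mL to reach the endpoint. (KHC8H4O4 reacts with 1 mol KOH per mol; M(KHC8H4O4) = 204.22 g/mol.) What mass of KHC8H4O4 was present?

Total n(KOH) added = 0.5490 x 0.03440 = 0.01889 mol.
n(HNO3) used = 0.1666 x 0.02070 = 0.003449 mol, which equals the excess n(KOH).
So n(KOH) consumed by the sample = 0.01889 - 0.003449 = 0.01544 mol.
n(KHC8H4O4) = 0.01544 / 1 = 0.01544 mol.
mass = 0.01544 mol x 204.22 g/mol = 3.15 g.

3.15 g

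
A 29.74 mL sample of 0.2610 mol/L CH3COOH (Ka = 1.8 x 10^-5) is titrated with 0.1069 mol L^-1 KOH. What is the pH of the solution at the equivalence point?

n(CH3COOH) = 0.2610 x 0.02974 = 0.007762 mol; V(KOH) at equivalence = 0.007762/0.1069 = 0.07261 L.
At equivalence all the acid is converted to CH3COO-; total volume = 0.02974 + 0.07261 = 0.1024 L, so [CH3COO-] = 0.007762/0.1024 = 0.07584 M.
Kb = Kw/Ka = 1.0e-14 / 1.8 x 10^-5 = 5.56e-10.
[OH^-] = sqrt(Kb x [CH3COO-]) = sqrt(5.56e-10 x 0.07584) = 6.49e-6 M.
pOH = 5.19, so pH = 14.00 - 5.19 = 8.81.

8.81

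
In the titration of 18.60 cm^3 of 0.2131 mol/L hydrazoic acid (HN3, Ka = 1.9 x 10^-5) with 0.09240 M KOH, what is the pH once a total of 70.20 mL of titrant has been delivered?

12.45

n(acid) = 0.2131 x 0.01860 = 0.003964 mol; n(KOH) added = 0.09240 x 0.07020 = 0.006486 mol.
Base is in excess by 0.006486 - 0.003964 = 0.002523 mol in a total volume of 0.08880 L.
[OH^-] = 0.002523/0.08880 = 0.02841 M, so pOH = 1.55 and pH = 14.00 - 1.55 = 12.45.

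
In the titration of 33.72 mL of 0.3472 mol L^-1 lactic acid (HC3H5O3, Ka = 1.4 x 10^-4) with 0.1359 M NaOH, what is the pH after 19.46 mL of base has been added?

3.32

Initial n(HC3H5O3) = 0.3472 x 0.03372 = 0.01171 mol.
n(NaOH) added = 0.1359 x 0.01946 = 0.002645 mol, converting that many moles of HC3H5O3 to C3H5O3-.
Remaining n(HC3H5O3) = 0.009063 mol; n(C3H5O3-) = 0.002645 mol.
By Henderson-Hasselbalch, pH = pKa + log([A^-]/[HA]) = 3.85 + log(0.002645/0.009063) = 3.85 + (-0.53) = 3.32.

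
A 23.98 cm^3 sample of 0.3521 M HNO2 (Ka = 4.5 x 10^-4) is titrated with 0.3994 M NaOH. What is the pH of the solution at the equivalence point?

8.31

n(HNO2) = 0.3521 x 0.02398 = 0.008443 mol; V(NaOH) at equivalence = 0.008443/0.3994 = 0.02114 L.
At equivalence all the acid is converted to NO2-; total volume = 0.02398 + 0.02114 = 0.04512 L, so [NO2-] = 0.008443/0.04512 = 0.1871 M.
Kb = Kw/Ka = 1.0e-14 / 4.5 x 10^-4 = 2.22e-11.
[OH^-] = sqrt(Kb x [NO2-]) = sqrt(2.22e-11 x 0.1871) = 2.04e-6 M.
pOH = 5.69, so pH = 14.00 - 5.69 = 8.31.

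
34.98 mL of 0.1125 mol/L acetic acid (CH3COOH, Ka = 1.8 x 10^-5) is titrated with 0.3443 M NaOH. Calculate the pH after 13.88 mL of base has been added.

12.24

n(acid) = 0.1125 x 0.03498 = 0.003935 mol; n(NaOH) added = 0.3443 x 0.01388 = 0.004779 mol.
Base is in excess by 0.004779 - 0.003935 = 0.0008436 mol in a total volume of 0.04886 L.
[OH^-] = 0.0008436/0.04886 = 0.01727 M, so pOH = 1.76 and pH = 14.00 - 1.76 = 12.24.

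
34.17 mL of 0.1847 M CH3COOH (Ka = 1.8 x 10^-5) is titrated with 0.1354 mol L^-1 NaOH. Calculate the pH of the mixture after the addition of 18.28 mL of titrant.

Initial n(CH3COOH) = 0.1847 x 0.03417 = 0.006311 mol.
n(NaOH) added = 0.1354 x 0.01828 = 0.002475 mol, converting that many moles of CH3COOH to CH3COO-.
Remaining n(CH3COOH) = 0.003836 mol; n(CH3COO-) = 0.002475 mol.
By Henderson-Hasselbalch, pH = pKa + log([A^-]/[HA]) = 4.74 + log(0.002475/0.003836) = 4.74 + (-0.19) = 4.55.

4.55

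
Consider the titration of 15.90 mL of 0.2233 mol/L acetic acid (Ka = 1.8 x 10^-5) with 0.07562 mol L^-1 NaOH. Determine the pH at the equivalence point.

8.75

n(CH3COOH) = 0.2233 x 0.01590 = 0.003550 mol; V(NaOH) at equivalence = 0.003550/0.07562 = 0.04695 L.
At equivalence all the acid is converted to CH3COO-; total volume = 0.01590 + 0.04695 = 0.06285 L, so [CH3COO-] = 0.003550/0.06285 = 0.05649 M.
Kb = Kw/Ka = 1.0e-14 / 1.8 x 10^-5 = 5.56e-10.
[OH^-] = sqrt(Kb x [CH3COO-]) = sqrt(5.56e-10 x 0.05649) = 5.60e-6 M.
pOH = 5.25, so pH = 14.00 - 5.25 = 8.75.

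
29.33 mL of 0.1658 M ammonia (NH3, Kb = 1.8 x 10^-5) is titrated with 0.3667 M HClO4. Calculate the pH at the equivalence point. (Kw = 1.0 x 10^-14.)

n(NH3) = 0.1658 x 0.02933 = 0.004863 mol; V(HClO4) at equivalence = 0.004863/0.3667 = 0.01326 L.
At equivalence the base is fully converted to NH4+; total volume = 0.04259 L, so [NH4+] = 0.004863/0.04259 = 0.1142 M.
Ka(NH4+) = Kw/Kb = 1.0e-14 / 1.8 x 10^-5 = 5.56e-10.
[H^+] = sqrt(Ka x [NH4+]) = sqrt(5.56e-10 x 0.1142) = 7.96e-6 M.
pH = -log(7.96e-6) = 5.10.

5.10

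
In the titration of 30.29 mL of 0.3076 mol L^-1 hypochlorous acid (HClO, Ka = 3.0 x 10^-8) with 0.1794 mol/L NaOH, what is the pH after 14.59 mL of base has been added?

Initial n(HClO) = 0.3076 x 0.03029 = 0.009317 mol.
n(NaOH) added = 0.1794 x 0.01459 = 0.002617 mol, converting that many moles of HClO to ClO-.
Remaining n(HClO) = 0.006700 mol; n(ClO-) = 0.002617 mol.
By Henderson-Hasselbalch, pH = pKa + log([A^-]/[HA]) = 7.52 + log(0.002617/0.006700) = 7.52 + (-0.41) = 7.11.

7.11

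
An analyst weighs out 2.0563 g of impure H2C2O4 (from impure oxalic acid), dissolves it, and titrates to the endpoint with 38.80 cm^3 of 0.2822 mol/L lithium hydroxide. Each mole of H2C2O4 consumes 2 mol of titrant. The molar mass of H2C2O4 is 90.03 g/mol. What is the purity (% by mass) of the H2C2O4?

n(LiOH) = 0.2822 x 0.03880 = 0.01095 mol.
n(H2C2O4) = 0.01095 / 2 = 0.005475 mol.
mass of H2C2O4 = 0.005475 x 90.03 = 0.4929 g.
% purity = 0.4929 / 2.0563 x 100 = 24.0%.

24.0%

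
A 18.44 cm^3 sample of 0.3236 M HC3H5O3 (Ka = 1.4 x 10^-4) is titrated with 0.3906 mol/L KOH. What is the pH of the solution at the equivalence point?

n(HC3H5O3) = 0.3236 x 0.01844 = 0.005967 mol; V(KOH) at equivalence = 0.005967/0.3906 = 0.01528 L.
At equivalence all the acid is converted to C3H5O3-; total volume = 0.01844 + 0.01528 = 0.03372 L, so [C3H5O3-] = 0.005967/0.03372 = 0.1770 M.
Kb = Kw/Ka = 1.0e-14 / 1.4 x 10^-4 = 7.14e-11.
[OH^-] = sqrt(Kb x [C3H5O3-]) = sqrt(7.14e-11 x 0.1770) = 3.56e-6 M.
pOH = 5.45, so pH = 14.00 - 5.45 = 8.55.

8.55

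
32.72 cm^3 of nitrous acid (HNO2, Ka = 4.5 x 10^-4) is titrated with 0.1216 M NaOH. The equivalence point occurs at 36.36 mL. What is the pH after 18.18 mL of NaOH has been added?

18.18 mL is exactly half the equivalence volume (36.36/2), i.e. the half-equivalence point.
There, n(HA) = n(A^-), so pH = pKa = -log(4.5 x 10^-4) = 3.35.

3.35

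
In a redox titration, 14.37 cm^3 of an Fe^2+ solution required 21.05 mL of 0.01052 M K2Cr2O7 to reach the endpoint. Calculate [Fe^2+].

n(K2Cr2O7) = 0.01052 x 0.02105 = 0.0002214 mol.
From the balanced equation, 1 mol K2Cr2O7 reacts with 6 mol Fe^2+, so n(Fe^2+) = 0.0002214 x 6/1 = 0.001329 mol.
[Fe^2+] = 0.001329 / 0.01437 L = 0.0925 M.

0.0925 M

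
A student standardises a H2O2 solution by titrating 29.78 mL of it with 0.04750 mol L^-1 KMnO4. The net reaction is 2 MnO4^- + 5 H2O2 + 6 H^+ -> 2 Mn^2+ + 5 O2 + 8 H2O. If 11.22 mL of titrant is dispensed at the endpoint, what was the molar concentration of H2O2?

n(KMnO4) = 0.04750 x 0.01122 = 0.0005330 mol.
From the balanced equation, 2 mol KMnO4 reacts with 5 mol H2O2, so n(H2O2) = 0.0005330 x 5/2 = 0.001332 mol.
[H2O2] = 0.001332 / 0.02978 L = 0.0447 M.

0.0447 M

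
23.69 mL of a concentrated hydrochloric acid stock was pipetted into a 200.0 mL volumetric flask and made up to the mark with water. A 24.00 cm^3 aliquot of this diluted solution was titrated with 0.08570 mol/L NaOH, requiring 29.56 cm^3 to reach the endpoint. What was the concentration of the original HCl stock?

n(NaOH) = 0.08570 x 0.02956 = 0.002533 mol.
n(HCl) in the aliquot = 0.002533 mol.
[diluted HCl] = 0.002533 / 0.02400 = 0.1056 M.
Dilution factor = 200.0/23.69 = 8.442, so [stock] = 0.1056 x 8.442 = 0.891 M.

0.891 M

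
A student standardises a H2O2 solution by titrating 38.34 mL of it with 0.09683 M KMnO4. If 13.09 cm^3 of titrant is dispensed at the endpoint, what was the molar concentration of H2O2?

n(KMnO4) = 0.09683 x 0.01309 = 0.001268 mol.
From the balanced equation, 2 mol KMnO4 reacts with 5 mol H2O2, so n(H2O2) = 0.001268 x 5/2 = 0.003169 mol.
[H2O2] = 0.003169 / 0.03834 L = 0.0826 M.

0.0826 M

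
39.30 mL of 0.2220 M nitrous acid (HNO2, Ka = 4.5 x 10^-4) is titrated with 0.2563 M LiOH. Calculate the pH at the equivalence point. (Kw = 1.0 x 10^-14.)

n(HNO2) = 0.2220 x 0.03930 = 0.008725 mol; V(LiOH) at equivalence = 0.008725/0.2563 = 0.03404 L.
At equivalence all the acid is converted to NO2-; total volume = 0.03930 + 0.03404 = 0.07334 L, so [NO2-] = 0.008725/0.07334 = 0.1190 M.
Kb = Kw/Ka = 1.0e-14 / 4.5 x 10^-4 = 2.22e-11.
[OH^-] = sqrt(Kb x [NO2-]) = sqrt(2.22e-11 x 0.1190) = 1.63e-6 M.
pOH = 5.79, so pH = 14.00 - 5.79 = 8.21.

8.21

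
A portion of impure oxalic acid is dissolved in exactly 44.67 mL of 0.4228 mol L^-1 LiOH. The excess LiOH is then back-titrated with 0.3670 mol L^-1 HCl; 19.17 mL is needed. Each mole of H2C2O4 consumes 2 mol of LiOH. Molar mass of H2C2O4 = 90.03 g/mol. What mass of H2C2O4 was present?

0.533 g

Total n(LiOH) added = 0.4228 x 0.04467 = 0.01889 mol.
n(HCl) used = 0.3670 x 0.01917 = 0.007035 mol, which equals the excess n(LiOH).
So n(LiOH) consumed by the sample = 0.01889 - 0.007035 = 0.01185 mol.
n(H2C2O4) = 0.01185 / 2 = 0.005926 mol.
mass = 0.005926 mol x 90.03 g/mol = 0.533 g.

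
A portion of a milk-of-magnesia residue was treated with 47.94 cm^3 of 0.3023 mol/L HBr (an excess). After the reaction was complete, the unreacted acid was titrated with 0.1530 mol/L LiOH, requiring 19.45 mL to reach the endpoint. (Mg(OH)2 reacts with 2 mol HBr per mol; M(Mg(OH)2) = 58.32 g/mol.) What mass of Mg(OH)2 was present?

0.336 g

Total n(HBr) added = 0.3023 x 0.04794 = 0.01449 mol.
n(LiOH) used = 0.1530 x 0.01945 = 0.002976 mol, which equals the excess n(HBr).
So n(HBr) consumed by the sample = 0.01449 - 0.002976 = 0.01152 mol.
n(Mg(OH)2) = 0.01152 / 2 = 0.005758 mol.
mass = 0.005758 mol x 58.32 g/mol = 0.336 g.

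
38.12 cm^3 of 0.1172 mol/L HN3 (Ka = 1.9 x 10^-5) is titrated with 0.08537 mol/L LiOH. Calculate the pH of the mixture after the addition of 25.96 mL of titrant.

Initial n(HN3) = 0.1172 x 0.03812 = 0.004468 mol.
n(LiOH) added = 0.08537 x 0.02596 = 0.002216 mol, converting that many moles of HN3 to N3-.
Remaining n(HN3) = 0.002251 mol; n(N3-) = 0.002216 mol.
By Henderson-Hasselbalch, pH = pKa + log([A^-]/[HA]) = 4.72 + log(0.002216/0.002251) = 4.72 + (-0.01) = 4.71.

4.71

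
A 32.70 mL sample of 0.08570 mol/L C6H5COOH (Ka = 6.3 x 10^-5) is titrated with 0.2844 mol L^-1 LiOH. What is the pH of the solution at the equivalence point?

n(C6H5COOH) = 0.08570 x 0.03270 = 0.002802 mol; V(LiOH) at equivalence = 0.002802/0.2844 = 0.009854 L.
At equivalence all the acid is converted to C6H5COO-; total volume = 0.03270 + 0.009854 = 0.04255 L, so [C6H5COO-] = 0.002802/0.04255 = 0.06586 M.
Kb = Kw/Ka = 1.0e-14 / 6.3 x 10^-5 = 1.59e-10.
[OH^-] = sqrt(Kb x [C6H5COO-]) = sqrt(1.59e-10 x 0.06586) = 3.23e-6 M.
pOH = 5.49, so pH = 14.00 - 5.49 = 8.51.

8.51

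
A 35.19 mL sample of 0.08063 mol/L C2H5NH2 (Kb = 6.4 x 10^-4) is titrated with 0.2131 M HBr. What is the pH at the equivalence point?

6.02

n(C2H5NH2) = 0.08063 x 0.03519 = 0.002837 mol; V(HBr) at equivalence = 0.002837/0.2131 = 0.01331 L.
At equivalence the base is fully converted to C2H5NH3+; total volume = 0.04850 L, so [C2H5NH3+] = 0.002837/0.04850 = 0.05850 M.
Ka(C2H5NH3+) = Kw/Kb = 1.0e-14 / 6.4 x 10^-4 = 1.56e-11.
[H^+] = sqrt(Ka x [C2H5NH3+]) = sqrt(1.56e-11 x 0.05850) = 9.56e-7 M.
pH = -log(9.56e-7) = 6.02.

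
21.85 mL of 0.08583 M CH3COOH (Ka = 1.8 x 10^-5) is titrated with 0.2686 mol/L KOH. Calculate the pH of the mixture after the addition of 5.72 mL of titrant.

5.40

Initial n(CH3COOH) = 0.08583 x 0.02185 = 0.001875 mol.
n(KOH) added = 0.2686 x 0.005720 = 0.001536 mol, converting that many moles of CH3COOH to CH3COO-.
Remaining n(CH3COOH) = 0.0003390 mol; n(CH3COO-) = 0.001536 mol.
By Henderson-Hasselbalch, pH = pKa + log([A^-]/[HA]) = 4.74 + log(0.001536/0.0003390) = 4.74 + (+0.66) = 5.40.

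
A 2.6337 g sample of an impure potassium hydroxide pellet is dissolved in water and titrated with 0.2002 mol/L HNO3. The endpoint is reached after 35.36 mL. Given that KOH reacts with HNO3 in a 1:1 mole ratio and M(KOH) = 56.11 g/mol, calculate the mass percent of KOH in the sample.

15.1%

n(HNO3) = 0.2002 x 0.03536 = 0.007079 mol.
n(KOH) = 0.007079 / 1 = 0.007079 mol.
mass of KOH = 0.007079 x 56.11 = 0.3972 g.
% purity = 0.3972 / 2.6337 x 100 = 15.1%.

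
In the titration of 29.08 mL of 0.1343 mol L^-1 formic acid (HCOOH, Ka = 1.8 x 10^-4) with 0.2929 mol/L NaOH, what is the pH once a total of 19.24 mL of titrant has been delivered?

12.55

n(acid) = 0.1343 x 0.02908 = 0.003905 mol; n(NaOH) added = 0.2929 x 0.01924 = 0.005635 mol.
Base is in excess by 0.005635 - 0.003905 = 0.001730 mol in a total volume of 0.04832 L.
[OH^-] = 0.001730/0.04832 = 0.03580 M, so pOH = 1.45 and pH = 14.00 - 1.45 = 12.55.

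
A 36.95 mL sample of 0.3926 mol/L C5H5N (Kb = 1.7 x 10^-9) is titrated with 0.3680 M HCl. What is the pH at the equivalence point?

2.98

n(C5H5N) = 0.3926 x 0.03695 = 0.01451 mol; V(HCl) at equivalence = 0.01451/0.3680 = 0.03942 L.
At equivalence the base is fully converted to C5H5NH+; total volume = 0.07637 L, so [C5H5NH+] = 0.01451/0.07637 = 0.1900 M.
Ka(C5H5NH+) = Kw/Kb = 1.0e-14 / 1.7 x 10^-9 = 5.88e-6.
[H^+] = sqrt(Ka x [C5H5NH+]) = sqrt(5.88e-6 x 0.1900) = 0.00106 M.
pH = -log(0.00106) = 2.98.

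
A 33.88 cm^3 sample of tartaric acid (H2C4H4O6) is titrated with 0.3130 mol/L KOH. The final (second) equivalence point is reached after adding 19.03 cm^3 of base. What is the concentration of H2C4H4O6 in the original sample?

n(KOH) = 0.3130 x 0.01903 = 0.005956 mol.
At the final (second) equivalence point, 2 mol OH^- react per mol H2C4H4O6, so n(H2C4H4O6) = 0.005956 / 2 = 0.002978 mol.
[H2C4H4O6] = 0.002978 / 0.03388 L = 0.0879 M.

0.0879 M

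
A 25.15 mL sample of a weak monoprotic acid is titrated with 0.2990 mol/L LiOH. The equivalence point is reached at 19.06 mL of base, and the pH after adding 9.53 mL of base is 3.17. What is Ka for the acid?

6.8 x 10^-4

9.53 mL is half of the equivalence volume, so this is the half-equivalence point where [HA] = [A^-].
At half-equivalence pH = pKa, so pKa = 3.17.
Ka = 10^(-3.17) = 6.8 x 10^-4.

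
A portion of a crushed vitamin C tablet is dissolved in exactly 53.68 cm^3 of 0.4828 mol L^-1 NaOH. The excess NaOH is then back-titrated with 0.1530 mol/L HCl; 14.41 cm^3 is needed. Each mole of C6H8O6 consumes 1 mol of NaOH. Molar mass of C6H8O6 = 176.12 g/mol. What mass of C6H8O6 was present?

Total n(NaOH) added = 0.4828 x 0.05368 = 0.02592 mol.
n(HCl) used = 0.1530 x 0.01441 = 0.002205 mol, which equals the excess n(NaOH).
So n(NaOH) consumed by the sample = 0.02592 - 0.002205 = 0.02371 mol.
n(C6H8O6) = 0.02371 / 1 = 0.02371 mol.
mass = 0.02371 mol x 176.12 g/mol = 4.18 g.

4.18 g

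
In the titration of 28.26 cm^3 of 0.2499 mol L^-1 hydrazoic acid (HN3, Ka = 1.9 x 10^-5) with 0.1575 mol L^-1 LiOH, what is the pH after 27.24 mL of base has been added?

Initial n(HN3) = 0.2499 x 0.02826 = 0.007062 mol.
n(LiOH) added = 0.1575 x 0.02724 = 0.004290 mol, converting that many moles of HN3 to N3-.
Remaining n(HN3) = 0.002772 mol; n(N3-) = 0.004290 mol.
By Henderson-Hasselbalch, pH = pKa + log([A^-]/[HA]) = 4.72 + log(0.004290/0.002772) = 4.72 + (+0.19) = 4.91.

4.91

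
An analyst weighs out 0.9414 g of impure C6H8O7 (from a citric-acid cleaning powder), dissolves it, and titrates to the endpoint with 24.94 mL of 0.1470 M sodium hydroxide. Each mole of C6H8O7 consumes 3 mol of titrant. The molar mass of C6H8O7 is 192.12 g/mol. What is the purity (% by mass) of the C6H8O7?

n(NaOH) = 0.1470 x 0.02494 = 0.003666 mol.
n(C6H8O7) = 0.003666 / 3 = 0.001222 mol.
mass of C6H8O7 = 0.001222 x 192.12 = 0.2348 g.
% purity = 0.2348 / 0.9414 x 100 = 24.9%.

24.9%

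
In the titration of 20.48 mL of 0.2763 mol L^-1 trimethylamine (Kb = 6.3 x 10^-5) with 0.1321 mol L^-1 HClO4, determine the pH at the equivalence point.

5.42

n((CH3)3N) = 0.2763 x 0.02048 = 0.005659 mol; V(HClO4) at equivalence = 0.005659/0.1321 = 0.04284 L.
At equivalence the base is fully converted to (CH3)3NH+; total volume = 0.06332 L, so [(CH3)3NH+] = 0.005659/0.06332 = 0.08937 M.
Ka((CH3)3NH+) = Kw/Kb = 1.0e-14 / 6.3 x 10^-5 = 1.59e-10.
[H^+] = sqrt(Ka x [(CH3)3NH+]) = sqrt(1.59e-10 x 0.08937) = 3.77e-6 M.
pH = -log(3.77e-6) = 5.42.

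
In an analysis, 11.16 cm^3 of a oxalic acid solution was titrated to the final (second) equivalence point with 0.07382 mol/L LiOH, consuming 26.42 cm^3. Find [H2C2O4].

0.0874 M

n(LiOH) = 0.07382 x 0.02642 = 0.001950 mol.
At the final (second) equivalence point, 2 mol OH^- react per mol H2C2O4, so n(H2C2O4) = 0.001950 / 2 = 0.0009752 mol.
[H2C2O4] = 0.0009752 / 0.01116 L = 0.0874 M.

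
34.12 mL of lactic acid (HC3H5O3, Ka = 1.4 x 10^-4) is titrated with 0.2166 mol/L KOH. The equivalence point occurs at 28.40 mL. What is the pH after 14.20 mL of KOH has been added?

3.85

14.20 mL is exactly half the equivalence volume (28.40/2), i.e. the half-equivalence point.
There, n(HA) = n(A^-), so pH = pKa = -log(1.4 x 10^-4) = 3.85.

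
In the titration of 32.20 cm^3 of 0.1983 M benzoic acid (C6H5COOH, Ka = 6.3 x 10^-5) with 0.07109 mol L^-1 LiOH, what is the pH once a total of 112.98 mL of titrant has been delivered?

12.05

n(acid) = 0.1983 x 0.03220 = 0.006385 mol; n(LiOH) added = 0.07109 x 0.1130 = 0.008032 mol.
Base is in excess by 0.008032 - 0.006385 = 0.001646 mol in a total volume of 0.1452 L.
[OH^-] = 0.001646/0.1452 = 0.01134 M, so pOH = 1.95 and pH = 14.00 - 1.95 = 12.05.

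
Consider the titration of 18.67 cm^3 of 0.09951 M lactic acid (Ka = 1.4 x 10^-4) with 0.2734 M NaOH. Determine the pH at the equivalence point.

n(HC3H5O3) = 0.09951 x 0.01867 = 0.001858 mol; V(NaOH) at equivalence = 0.001858/0.2734 = 0.006795 L.
At equivalence all the acid is converted to C3H5O3-; total volume = 0.01867 + 0.006795 = 0.02547 L, so [C3H5O3-] = 0.001858/0.02547 = 0.07296 M.
Kb = Kw/Ka = 1.0e-14 / 1.4 x 10^-4 = 7.14e-11.
[OH^-] = sqrt(Kb x [C3H5O3-]) = sqrt(7.14e-11 x 0.07296) = 2.28e-6 M.
pOH = 5.64, so pH = 14.00 - 5.64 = 8.36.

8.36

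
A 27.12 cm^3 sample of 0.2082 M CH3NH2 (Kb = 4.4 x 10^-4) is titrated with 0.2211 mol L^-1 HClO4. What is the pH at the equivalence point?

5.81

n(CH3NH2) = 0.2082 x 0.02712 = 0.005646 mol; V(HClO4) at equivalence = 0.005646/0.2211 = 0.02554 L.
At equivalence the base is fully converted to CH3NH3+; total volume = 0.05266 L, so [CH3NH3+] = 0.005646/0.05266 = 0.1072 M.
Ka(CH3NH3+) = Kw/Kb = 1.0e-14 / 4.4 x 10^-4 = 2.27e-11.
[H^+] = sqrt(Ka x [CH3NH3+]) = sqrt(2.27e-11 x 0.1072) = 1.56e-6 M.
pH = -log(1.56e-6) = 5.81.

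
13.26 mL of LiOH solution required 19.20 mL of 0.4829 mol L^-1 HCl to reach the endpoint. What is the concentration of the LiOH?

n(HCl) delivered = 0.4829 x 0.01920 = 0.009272 mol.
For a 1:1 reaction, n(LiOH) = 0.009272 mol.
[LiOH] = 0.009272 mol / 0.01326 L = 0.699 M.

0.699 M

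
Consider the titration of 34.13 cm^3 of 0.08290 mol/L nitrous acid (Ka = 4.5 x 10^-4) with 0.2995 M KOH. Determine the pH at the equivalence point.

n(HNO2) = 0.08290 x 0.03413 = 0.002829 mol; V(KOH) at equivalence = 0.002829/0.2995 = 0.009447 L.
At equivalence all the acid is converted to NO2-; total volume = 0.03413 + 0.009447 = 0.04358 L, so [NO2-] = 0.002829/0.04358 = 0.06493 M.
Kb = Kw/Ka = 1.0e-14 / 4.5 x 10^-4 = 2.22e-11.
[OH^-] = sqrt(Kb x [NO2-]) = sqrt(2.22e-11 x 0.06493) = 1.20e-6 M.
pOH = 5.92, so pH = 14.00 - 5.92 = 8.08.

8.08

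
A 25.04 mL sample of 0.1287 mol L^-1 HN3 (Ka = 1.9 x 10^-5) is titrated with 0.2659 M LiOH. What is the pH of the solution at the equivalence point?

8.83

n(HN3) = 0.1287 x 0.02504 = 0.003223 mol; V(LiOH) at equivalence = 0.003223/0.2659 = 0.01212 L.
At equivalence all the acid is converted to N3-; total volume = 0.02504 + 0.01212 = 0.03716 L, so [N3-] = 0.003223/0.03716 = 0.08672 M.
Kb = Kw/Ka = 1.0e-14 / 1.9 x 10^-5 = 5.26e-10.
[OH^-] = sqrt(Kb x [N3-]) = sqrt(5.26e-10 x 0.08672) = 6.76e-6 M.
pOH = 5.17, so pH = 14.00 - 5.17 = 8.83.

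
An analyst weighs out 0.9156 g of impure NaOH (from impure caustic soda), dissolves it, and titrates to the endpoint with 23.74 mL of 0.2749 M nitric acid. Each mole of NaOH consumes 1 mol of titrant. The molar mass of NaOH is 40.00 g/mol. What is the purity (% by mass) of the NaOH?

n(HNO3) = 0.2749 x 0.02374 = 0.006526 mol.
n(NaOH) = 0.006526 / 1 = 0.006526 mol.
mass of NaOH = 0.006526 x 40.00 = 0.2610 g.
% purity = 0.2610 / 0.9156 x 100 = 28.5%.

28.5%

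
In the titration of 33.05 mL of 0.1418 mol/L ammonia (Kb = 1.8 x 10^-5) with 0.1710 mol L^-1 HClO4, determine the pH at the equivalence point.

n(NH3) = 0.1418 x 0.03305 = 0.004686 mol; V(HClO4) at equivalence = 0.004686/0.1710 = 0.02741 L.
At equivalence the base is fully converted to NH4+; total volume = 0.06046 L, so [NH4+] = 0.004686/0.06046 = 0.07752 M.
Ka(NH4+) = Kw/Kb = 1.0e-14 / 1.8 x 10^-5 = 5.56e-10.
[H^+] = sqrt(Ka x [NH4+]) = sqrt(5.56e-10 x 0.07752) = 6.56e-6 M.
pH = -log(6.56e-6) = 5.18.

5.18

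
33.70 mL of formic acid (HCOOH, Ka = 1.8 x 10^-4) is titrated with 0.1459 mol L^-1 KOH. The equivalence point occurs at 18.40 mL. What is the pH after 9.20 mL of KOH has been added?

3.74

9.20 mL is exactly half the equivalence volume (18.40/2), i.e. the half-equivalence point.
There, n(HA) = n(A^-), so pH = pKa = -log(1.8 x 10^-4) = 3.74.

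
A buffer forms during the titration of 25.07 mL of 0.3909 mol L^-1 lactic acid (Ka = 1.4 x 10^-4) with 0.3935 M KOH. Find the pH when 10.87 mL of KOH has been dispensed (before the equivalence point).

Initial n(HC3H5O3) = 0.3909 x 0.02507 = 0.009800 mol.
n(KOH) added = 0.3935 x 0.01087 = 0.004277 mol, converting that many moles of HC3H5O3 to C3H5O3-.
Remaining n(HC3H5O3) = 0.005523 mol; n(C3H5O3-) = 0.004277 mol.
By Henderson-Hasselbalch, pH = pKa + log([A^-]/[HA]) = 3.85 + log(0.004277/0.005523) = 3.85 + (-0.11) = 3.74.

3.74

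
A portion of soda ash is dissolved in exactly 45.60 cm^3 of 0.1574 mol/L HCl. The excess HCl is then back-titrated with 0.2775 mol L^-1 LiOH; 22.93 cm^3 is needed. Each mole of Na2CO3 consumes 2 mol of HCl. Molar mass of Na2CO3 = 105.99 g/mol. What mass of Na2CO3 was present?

Total n(HCl) added = 0.1574 x 0.04560 = 0.007177 mol.
n(LiOH) used = 0.2775 x 0.02293 = 0.006363 mol, which equals the excess n(HCl).
So n(HCl) consumed by the sample = 0.007177 - 0.006363 = 0.0008144 mol.
n(Na2CO3) = 0.0008144 / 2 = 0.0004072 mol.
mass = 0.0004072 mol x 105.99 g/mol = 0.0432 g.

0.0432 g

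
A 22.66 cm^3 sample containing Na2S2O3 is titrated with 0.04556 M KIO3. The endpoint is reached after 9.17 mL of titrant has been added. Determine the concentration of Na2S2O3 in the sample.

n(KIO3) = 0.04556 x 0.009170 = 0.0004178 mol.
From the balanced equation, 1 mol KIO3 reacts with 6 mol Na2S2O3, so n(Na2S2O3) = 0.0004178 x 6/1 = 0.002507 mol.
[Na2S2O3] = 0.002507 / 0.02266 L = 0.111 M.

0.111 M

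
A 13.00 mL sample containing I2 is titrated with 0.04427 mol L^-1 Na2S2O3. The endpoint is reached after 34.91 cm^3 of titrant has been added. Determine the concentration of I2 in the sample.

0.0594 M

n(Na2S2O3) = 0.04427 x 0.03491 = 0.001545 mol.
From the balanced equation, 2 mol Na2S2O3 reacts with 1 mol I2, so n(I2) = 0.001545 x 1/2 = 0.0007727 mol.
[I2] = 0.0007727 / 0.01300 L = 0.0594 M.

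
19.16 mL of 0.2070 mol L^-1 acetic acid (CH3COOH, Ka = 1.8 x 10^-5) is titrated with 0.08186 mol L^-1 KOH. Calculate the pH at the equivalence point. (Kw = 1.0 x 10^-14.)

n(CH3COOH) = 0.2070 x 0.01916 = 0.003966 mol; V(KOH) at equivalence = 0.003966/0.08186 = 0.04845 L.
At equivalence all the acid is converted to CH3COO-; total volume = 0.01916 + 0.04845 = 0.06761 L, so [CH3COO-] = 0.003966/0.06761 = 0.05866 M.
Kb = Kw/Ka = 1.0e-14 / 1.8 x 10^-5 = 5.56e-10.
[OH^-] = sqrt(Kb x [CH3COO-]) = sqrt(5.56e-10 x 0.05866) = 5.71e-6 M.
pOH = 5.24, so pH = 14.00 - 5.24 = 8.76.

8.76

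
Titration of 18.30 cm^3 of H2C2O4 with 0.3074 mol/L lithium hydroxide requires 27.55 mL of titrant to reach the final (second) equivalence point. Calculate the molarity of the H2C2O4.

n(LiOH) = 0.3074 x 0.02755 = 0.008469 mol.
At the final (second) equivalence point, 2 mol OH^- react per mol H2C2O4, so n(H2C2O4) = 0.008469 / 2 = 0.004234 mol.
[H2C2O4] = 0.004234 / 0.01830 L = 0.231 M.

0.231 M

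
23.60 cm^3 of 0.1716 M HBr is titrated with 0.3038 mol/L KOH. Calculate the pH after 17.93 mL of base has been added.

12.53

n(acid) = 0.1716 x 0.02360 = 0.004050 mol; n(KOH) added = 0.3038 x 0.01793 = 0.005447 mol.
Base is in excess by 0.005447 - 0.004050 = 0.001397 mol in a total volume of 0.04153 L.
[OH^-] = 0.001397/0.04153 = 0.03365 M, so pOH = 1.47 and pH = 14.00 - 1.47 = 12.53.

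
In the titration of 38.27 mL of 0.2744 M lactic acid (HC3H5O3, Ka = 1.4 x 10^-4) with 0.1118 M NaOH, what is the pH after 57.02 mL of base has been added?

4.04

Initial n(HC3H5O3) = 0.2744 x 0.03827 = 0.01050 mol.
n(NaOH) added = 0.1118 x 0.05702 = 0.006375 mol, converting that many moles of HC3H5O3 to C3H5O3-.
Remaining n(HC3H5O3) = 0.004126 mol; n(C3H5O3-) = 0.006375 mol.
By Henderson-Hasselbalch, pH = pKa + log([A^-]/[HA]) = 3.85 + log(0.006375/0.004126) = 3.85 + (+0.19) = 4.04.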